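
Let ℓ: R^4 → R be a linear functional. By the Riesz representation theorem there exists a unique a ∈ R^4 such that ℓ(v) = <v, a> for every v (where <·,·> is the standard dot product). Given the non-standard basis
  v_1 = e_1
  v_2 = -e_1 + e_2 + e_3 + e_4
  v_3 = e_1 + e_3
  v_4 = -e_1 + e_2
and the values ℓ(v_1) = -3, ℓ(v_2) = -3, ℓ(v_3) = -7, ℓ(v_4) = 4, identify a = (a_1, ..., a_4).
a = (-3, 1, -4, -3)

Write a = (a_1, ..., a_4) in the standard basis. For each basis vector v_i, ℓ(v_i) = <v_i, a> is a linear equation in the a_j's. Collect the n equations into a matrix system V a = ℓ, where row i of V is v_i (expressed in the standard basis). Since V is invertible (lower-triangular with 1s on the diagonal, up to permutation), solve by back-substitution:
  V =
[[1, 0, 0, 0],
 [-1, 1, 1, 1],
 [1, 0, 1, 0],
 [-1, 1, 0, 0]]
  V a = (-3, -3, -7, 4)
Solving gives a = (-3, 1, -4, -3).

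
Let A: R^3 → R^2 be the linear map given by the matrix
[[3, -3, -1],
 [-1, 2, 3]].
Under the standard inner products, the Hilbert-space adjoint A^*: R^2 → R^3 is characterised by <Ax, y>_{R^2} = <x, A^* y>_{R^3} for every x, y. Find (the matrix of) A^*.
A^* = A^T =
[[3, -1],
 [-3, 2],
 [-1, 3]]

For real matrices with standard dot products, the defining identity <Ax, y> = <x, A^* y> gives (Ax)^T y = x^T (A^*) y, i.e. x^T A^T y = x^T (A^*) y. Since this holds for all x, y, we must have A^* = A^T. Therefore
A^* =
[[3, -1],
 [-3, 2],
 [-1, 3]].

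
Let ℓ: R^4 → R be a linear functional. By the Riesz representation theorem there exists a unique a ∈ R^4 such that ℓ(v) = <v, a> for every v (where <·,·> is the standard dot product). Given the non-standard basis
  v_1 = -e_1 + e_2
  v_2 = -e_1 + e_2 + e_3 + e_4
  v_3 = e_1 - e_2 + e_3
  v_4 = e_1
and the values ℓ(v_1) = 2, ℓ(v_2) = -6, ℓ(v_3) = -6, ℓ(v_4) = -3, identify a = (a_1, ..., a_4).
a = (-3, -1, -4, -4)

Write a = (a_1, ..., a_4) in the standard basis. For each basis vector v_i, ℓ(v_i) = <v_i, a> is a linear equation in the a_j's. Collect the n equations into a matrix system V a = ℓ, where row i of V is v_i (expressed in the standard basis). Since V is invertible (lower-triangular with 1s on the diagonal, up to permutation), solve by back-substitution:
  V =
[[-1, 1, 0, 0],
 [-1, 1, 1, 1],
 [1, -1, 1, 0],
 [1, 0, 0, 0]]
  V a = (2, -6, -6, -3)
Solving gives a = (-3, -1, -4, -4).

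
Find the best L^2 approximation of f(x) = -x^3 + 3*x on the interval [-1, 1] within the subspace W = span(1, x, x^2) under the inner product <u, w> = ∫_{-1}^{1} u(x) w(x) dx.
g(x) = 12*x/5

The best approximation g ∈ W is the orthogonal projection of f onto W. Writing g = a_0 + a_1 x + a_2 x^2, the coefficients solve the normal equations G · a = b where
  G_{ij} = <φ_i, φ_j> and b_i = <f, φ_i>, with φ_0 = 1, φ_1 = x, φ_2 = x^2.
G =
  [2, 0, 2/3]
  [0, 2/3, 0]
  [2/3, 0, 2/5],
b = (0, 8/5, 0).
Solving gives a_0 = 0, a_1 = 12/5, a_2 = 0, so
  g(x) = 12*x/5.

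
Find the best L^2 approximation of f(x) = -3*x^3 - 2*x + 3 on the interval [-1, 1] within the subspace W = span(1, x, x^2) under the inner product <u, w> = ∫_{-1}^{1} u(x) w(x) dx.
g(x) = 3 - 19*x/5

The best approximation g ∈ W is the orthogonal projection of f onto W. Writing g = a_0 + a_1 x + a_2 x^2, the coefficients solve the normal equations G · a = b where
  G_{ij} = <φ_i, φ_j> and b_i = <f, φ_i>, with φ_0 = 1, φ_1 = x, φ_2 = x^2.
G =
  [2, 0, 2/3]
  [0, 2/3, 0]
  [2/3, 0, 2/5],
b = (6, -38/15, 2).
Solving gives a_0 = 3, a_1 = -19/5, a_2 = 0, so
  g(x) = 3 - 19*x/5.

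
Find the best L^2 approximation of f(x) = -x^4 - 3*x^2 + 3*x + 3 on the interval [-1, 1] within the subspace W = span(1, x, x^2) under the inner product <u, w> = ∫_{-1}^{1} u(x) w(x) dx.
g(x) = -27*x^2/7 + 3*x + 108/35

The best approximation g ∈ W is the orthogonal projection of f onto W. Writing g = a_0 + a_1 x + a_2 x^2, the coefficients solve the normal equations G · a = b where
  G_{ij} = <φ_i, φ_j> and b_i = <f, φ_i>, with φ_0 = 1, φ_1 = x, φ_2 = x^2.
G =
  [2, 0, 2/3]
  [0, 2/3, 0]
  [2/3, 0, 2/5],
b = (18/5, 2, 18/35).
Solving gives a_0 = 108/35, a_1 = 3, a_2 = -27/7, so
  g(x) = -27*x^2/7 + 3*x + 108/35.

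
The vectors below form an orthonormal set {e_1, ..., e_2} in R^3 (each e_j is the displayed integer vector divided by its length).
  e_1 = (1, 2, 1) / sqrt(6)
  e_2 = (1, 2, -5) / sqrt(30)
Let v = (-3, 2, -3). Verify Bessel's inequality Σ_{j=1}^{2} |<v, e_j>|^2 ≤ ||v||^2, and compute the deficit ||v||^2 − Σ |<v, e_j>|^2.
Σ |<v, e_j>|^2 = 46/5; ||v||^2 = 22; deficit = 64/5

Write each e_j = u_j / sqrt(<u_j, u_j>) where u_j is the displayed integer vector. Then <v, e_j> = <v, u_j> / sqrt(<u_j, u_j>), so |<v, e_j>|^2 = <v, u_j>^2 / <u_j, u_j>.
Coefficients: <v, e_1> = -2/sqrt(6), <v, e_2> = 16/sqrt(30).
Square and sum: Σ |<v, e_j>|^2 = 46/5.
Compute ||v||^2 = v·v = 22.
Deficit = 22 − 46/5 = 64/5 ≥ 0, confirming Bessel's inequality. (The deficit equals ||v − Σ <v,e_j> e_j||^2, the squared distance from v to span{e_j}.)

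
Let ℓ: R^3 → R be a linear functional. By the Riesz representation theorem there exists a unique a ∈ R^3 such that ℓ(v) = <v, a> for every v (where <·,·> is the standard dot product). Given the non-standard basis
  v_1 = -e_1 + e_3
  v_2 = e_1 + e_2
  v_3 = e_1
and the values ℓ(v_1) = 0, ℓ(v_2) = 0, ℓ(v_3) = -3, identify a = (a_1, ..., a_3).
a = (-3, 3, -3)

Write a = (a_1, ..., a_3) in the standard basis. For each basis vector v_i, ℓ(v_i) = <v_i, a> is a linear equation in the a_j's. Collect the n equations into a matrix system V a = ℓ, where row i of V is v_i (expressed in the standard basis). Since V is invertible (lower-triangular with 1s on the diagonal, up to permutation), solve by back-substitution:
  V =
[[-1, 0, 1],
 [1, 1, 0],
 [1, 0, 0]]
  V a = (0, 0, -3)
Solving gives a = (-3, 3, -3).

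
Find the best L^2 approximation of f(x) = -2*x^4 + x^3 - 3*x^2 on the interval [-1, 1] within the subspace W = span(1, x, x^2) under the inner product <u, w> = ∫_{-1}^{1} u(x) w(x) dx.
g(x) = -33*x^2/7 + 3*x/5 + 6/35

The best approximation g ∈ W is the orthogonal projection of f onto W. Writing g = a_0 + a_1 x + a_2 x^2, the coefficients solve the normal equations G · a = b where
  G_{ij} = <φ_i, φ_j> and b_i = <f, φ_i>, with φ_0 = 1, φ_1 = x, φ_2 = x^2.
G =
  [2, 0, 2/3]
  [0, 2/3, 0]
  [2/3, 0, 2/5],
b = (-14/5, 2/5, -62/35).
Solving gives a_0 = 6/35, a_1 = 3/5, a_2 = -33/7, so
  g(x) = -33*x^2/7 + 3*x/5 + 6/35.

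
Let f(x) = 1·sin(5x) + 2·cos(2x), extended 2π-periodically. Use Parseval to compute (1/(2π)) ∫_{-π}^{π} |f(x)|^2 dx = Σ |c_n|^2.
Σ |c_n|^2 = 5/2

Expand |f|^2 and use orthogonality of {sin(nx), cos(mx)} on [-π, π]:
  ∫_{-π}^{π} sin(nx)^2 dx = π, ∫ cos(mx)^2 dx = π, and cross terms integrate to 0.
So ∫_{-π}^{π} f(x)^2 dx = 1^2 · π + 2^2 · π = (1 + 4)π.
Divide by 2π: (1 + 4)/2 = 5/2.
By Parseval, this equals Σ |c_n|^2.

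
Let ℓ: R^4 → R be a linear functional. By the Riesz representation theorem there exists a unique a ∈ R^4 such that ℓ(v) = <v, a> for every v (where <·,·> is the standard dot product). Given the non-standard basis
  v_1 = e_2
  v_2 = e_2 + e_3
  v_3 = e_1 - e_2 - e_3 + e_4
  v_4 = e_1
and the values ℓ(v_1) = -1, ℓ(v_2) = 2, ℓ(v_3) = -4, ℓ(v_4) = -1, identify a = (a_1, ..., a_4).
a = (-1, -1, 3, -1)

Write a = (a_1, ..., a_4) in the standard basis. For each basis vector v_i, ℓ(v_i) = <v_i, a> is a linear equation in the a_j's. Collect the n equations into a matrix system V a = ℓ, where row i of V is v_i (expressed in the standard basis). Since V is invertible (lower-triangular with 1s on the diagonal, up to permutation), solve by back-substitution:
  V =
[[0, 1, 0, 0],
 [0, 1, 1, 0],
 [1, -1, -1, 1],
 [1, 0, 0, 0]]
  V a = (-1, 2, -4, -1)
Solving gives a = (-1, -1, 3, -1).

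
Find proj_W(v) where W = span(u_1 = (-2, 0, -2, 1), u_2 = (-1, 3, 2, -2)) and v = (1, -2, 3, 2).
proj_W(v) = (325/146, -207/146, 59/73, 5/73)

Set up U = [u_1 | ... | u_2] ∈ R^(4×2). The projector onto W = col(U) is P = U (U^T U)^(-1) U^T.
Compute U^T U =
  [9, -4]
  [-4, 18],
and U^T v = (-6, -5).
Solve U^T U · c = U^T v for the coefficients: c = (-64/73, -69/146). The projection is proj_W(v) = U c.
Check: (v - proj_W(v)) · u_1 = 0  (should be 0).
Check: (v - proj_W(v)) · u_2 = 0  (should be 0).
Result: proj_W(v) = (325/146, -207/146, 59/73, 5/73).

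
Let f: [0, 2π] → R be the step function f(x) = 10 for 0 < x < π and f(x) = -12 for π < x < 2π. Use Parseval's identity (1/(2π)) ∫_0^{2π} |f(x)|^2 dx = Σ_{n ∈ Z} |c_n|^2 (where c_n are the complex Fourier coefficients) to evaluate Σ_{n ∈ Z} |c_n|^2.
Σ |c_n|^2 = 122

Parseval equates the L^2 energy of f (normalised by 1/(2π)) with the ℓ^2 sum of its Fourier coefficients: (1/(2π)) ∫_0^{2π} |f|^2 = Σ |c_n|^2.
Compute the left side: (1/(2π)) [∫_0^π 10^2 dx + ∫_π^{2π} (-12)^2 dx] = (1/(2π)) · (100π + 144π) = (100 + 144)/2 = 122.
So Σ_{n ∈ Z} |c_n|^2 = 122.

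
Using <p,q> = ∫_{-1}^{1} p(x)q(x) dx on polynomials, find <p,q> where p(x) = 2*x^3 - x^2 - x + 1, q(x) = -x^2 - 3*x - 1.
<p,q> = -2

Expand the product: p(x)·q(x) = -2*x^5 - 5*x^4 + 2*x^3 + 3*x^2 - 2*x - 1.
∫_{-1}^{1} of each monomial x^k gives [2/(k+1) if k even, 0 if k odd]. Integrating term-by-term (or equivalently evaluating the antiderivative F(x) = -x^6/3 - x^5 + x^4/2 + x^3 - x^2 - x at the endpoints):
  F(1) − F(−1) = -11/6 − (1/6) = -2.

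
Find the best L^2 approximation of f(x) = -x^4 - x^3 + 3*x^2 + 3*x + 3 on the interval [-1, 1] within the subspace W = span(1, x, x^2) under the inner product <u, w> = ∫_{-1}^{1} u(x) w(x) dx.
g(x) = 15*x^2/7 + 12*x/5 + 108/35

The best approximation g ∈ W is the orthogonal projection of f onto W. Writing g = a_0 + a_1 x + a_2 x^2, the coefficients solve the normal equations G · a = b where
  G_{ij} = <φ_i, φ_j> and b_i = <f, φ_i>, with φ_0 = 1, φ_1 = x, φ_2 = x^2.
G =
  [2, 0, 2/3]
  [0, 2/3, 0]
  [2/3, 0, 2/5],
b = (38/5, 8/5, 102/35).
Solving gives a_0 = 108/35, a_1 = 12/5, a_2 = 15/7, so
  g(x) = 15*x^2/7 + 12*x/5 + 108/35.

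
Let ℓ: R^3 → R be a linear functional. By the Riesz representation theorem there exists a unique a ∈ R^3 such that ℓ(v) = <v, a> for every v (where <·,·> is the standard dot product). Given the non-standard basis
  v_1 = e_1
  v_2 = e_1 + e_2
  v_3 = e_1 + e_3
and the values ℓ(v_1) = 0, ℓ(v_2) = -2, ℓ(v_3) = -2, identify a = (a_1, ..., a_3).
a = (0, -2, -2)

Write a = (a_1, ..., a_3) in the standard basis. For each basis vector v_i, ℓ(v_i) = <v_i, a> is a linear equation in the a_j's. Collect the n equations into a matrix system V a = ℓ, where row i of V is v_i (expressed in the standard basis). Since V is invertible (lower-triangular with 1s on the diagonal, up to permutation), solve by back-substitution:
  V =
[[1, 0, 0],
 [1, 1, 0],
 [1, 0, 1]]
  V a = (0, -2, -2)
Solving gives a = (0, -2, -2).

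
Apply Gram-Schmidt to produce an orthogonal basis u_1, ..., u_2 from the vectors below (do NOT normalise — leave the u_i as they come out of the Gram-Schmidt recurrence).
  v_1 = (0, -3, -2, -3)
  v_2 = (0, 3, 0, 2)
Orthogonal basis:
  u_1 = (0, -3, -2, -3)
  u_2 = (0, 21/22, -15/11, -1/22)

Apply the Gram-Schmidt recurrence
  u_1 = v_1
  u_i = v_i − Σ_{j<i} ((v_i · u_j) / (u_j · u_j)) · u_j.

Step by step this gives:
  u_1 = (0, -3, -2, -3)
  u_2 = (0, 21/22, -15/11, -1/22)

Orthogonality check:
  u_2 · u_1 = 0 (should be 0)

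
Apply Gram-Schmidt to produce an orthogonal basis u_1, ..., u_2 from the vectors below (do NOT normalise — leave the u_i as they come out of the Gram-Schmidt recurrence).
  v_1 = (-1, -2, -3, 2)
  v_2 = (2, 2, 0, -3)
Orthogonal basis:
  u_1 = (-1, -2, -3, 2)
  u_2 = (4/3, 2/3, -2, -5/3)

Apply the Gram-Schmidt recurrence
  u_1 = v_1
  u_i = v_i − Σ_{j<i} ((v_i · u_j) / (u_j · u_j)) · u_j.

Step by step this gives:
  u_1 = (-1, -2, -3, 2)
  u_2 = (4/3, 2/3, -2, -5/3)

Orthogonality check:
  u_2 · u_1 = 0 (should be 0)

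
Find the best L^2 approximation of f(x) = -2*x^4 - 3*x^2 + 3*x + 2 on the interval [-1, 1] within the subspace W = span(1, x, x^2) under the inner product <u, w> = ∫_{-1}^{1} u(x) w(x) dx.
g(x) = -33*x^2/7 + 3*x + 76/35

The best approximation g ∈ W is the orthogonal projection of f onto W. Writing g = a_0 + a_1 x + a_2 x^2, the coefficients solve the normal equations G · a = b where
  G_{ij} = <φ_i, φ_j> and b_i = <f, φ_i>, with φ_0 = 1, φ_1 = x, φ_2 = x^2.
G =
  [2, 0, 2/3]
  [0, 2/3, 0]
  [2/3, 0, 2/5],
b = (6/5, 2, -46/105).
Solving gives a_0 = 76/35, a_1 = 3, a_2 = -33/7, so
  g(x) = -33*x^2/7 + 3*x + 76/35.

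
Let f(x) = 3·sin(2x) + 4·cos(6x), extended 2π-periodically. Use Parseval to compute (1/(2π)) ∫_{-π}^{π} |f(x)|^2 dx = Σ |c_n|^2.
Σ |c_n|^2 = 25/2

Expand |f|^2 and use orthogonality of {sin(nx), cos(mx)} on [-π, π]:
  ∫_{-π}^{π} sin(nx)^2 dx = π, ∫ cos(mx)^2 dx = π, and cross terms integrate to 0.
So ∫_{-π}^{π} f(x)^2 dx = 3^2 · π + 4^2 · π = (9 + 16)π.
Divide by 2π: (9 + 16)/2 = 25/2.
By Parseval, this equals Σ |c_n|^2.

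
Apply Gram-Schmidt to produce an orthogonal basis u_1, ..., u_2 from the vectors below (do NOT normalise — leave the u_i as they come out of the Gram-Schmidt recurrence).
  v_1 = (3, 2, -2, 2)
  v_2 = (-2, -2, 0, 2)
Orthogonal basis:
  u_1 = (3, 2, -2, 2)
  u_2 = (-8/7, -10/7, -4/7, 18/7)

Apply the Gram-Schmidt recurrence
  u_1 = v_1
  u_i = v_i − Σ_{j<i} ((v_i · u_j) / (u_j · u_j)) · u_j.

Step by step this gives:
  u_1 = (3, 2, -2, 2)
  u_2 = (-8/7, -10/7, -4/7, 18/7)

Orthogonality check:
  u_2 · u_1 = 0 (should be 0)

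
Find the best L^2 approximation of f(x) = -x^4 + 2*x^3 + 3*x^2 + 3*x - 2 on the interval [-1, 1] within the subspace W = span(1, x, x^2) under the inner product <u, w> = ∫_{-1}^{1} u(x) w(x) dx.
g(x) = 15*x^2/7 + 21*x/5 - 67/35

The best approximation g ∈ W is the orthogonal projection of f onto W. Writing g = a_0 + a_1 x + a_2 x^2, the coefficients solve the normal equations G · a = b where
  G_{ij} = <φ_i, φ_j> and b_i = <f, φ_i>, with φ_0 = 1, φ_1 = x, φ_2 = x^2.
G =
  [2, 0, 2/3]
  [0, 2/3, 0]
  [2/3, 0, 2/5],
b = (-12/5, 14/5, -44/105).
Solving gives a_0 = -67/35, a_1 = 21/5, a_2 = 15/7, so
  g(x) = 15*x^2/7 + 21*x/5 - 67/35.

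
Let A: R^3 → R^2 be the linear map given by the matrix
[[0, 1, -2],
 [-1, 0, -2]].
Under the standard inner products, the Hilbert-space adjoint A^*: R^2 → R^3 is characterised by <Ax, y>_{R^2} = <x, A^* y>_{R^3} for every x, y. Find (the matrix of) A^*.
A^* = A^T =
[[0, -1],
 [1, 0],
 [-2, -2]]

For real matrices with standard dot products, the defining identity <Ax, y> = <x, A^* y> gives (Ax)^T y = x^T (A^*) y, i.e. x^T A^T y = x^T (A^*) y. Since this holds for all x, y, we must have A^* = A^T. Therefore
A^* =
[[0, -1],
 [1, 0],
 [-2, -2]].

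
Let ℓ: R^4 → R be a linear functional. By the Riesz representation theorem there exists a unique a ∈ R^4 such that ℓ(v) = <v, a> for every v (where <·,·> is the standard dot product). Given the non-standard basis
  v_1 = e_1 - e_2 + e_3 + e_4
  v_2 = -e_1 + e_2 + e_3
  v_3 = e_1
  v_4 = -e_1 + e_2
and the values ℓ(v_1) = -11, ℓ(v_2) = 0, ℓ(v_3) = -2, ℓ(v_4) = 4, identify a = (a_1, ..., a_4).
a = (-2, 2, -4, -3)

Write a = (a_1, ..., a_4) in the standard basis. For each basis vector v_i, ℓ(v_i) = <v_i, a> is a linear equation in the a_j's. Collect the n equations into a matrix system V a = ℓ, where row i of V is v_i (expressed in the standard basis). Since V is invertible (lower-triangular with 1s on the diagonal, up to permutation), solve by back-substitution:
  V =
[[1, -1, 1, 1],
 [-1, 1, 1, 0],
 [1, 0, 0, 0],
 [-1, 1, 0, 0]]
  V a = (-11, 0, -2, 4)
Solving gives a = (-2, 2, -4, -3).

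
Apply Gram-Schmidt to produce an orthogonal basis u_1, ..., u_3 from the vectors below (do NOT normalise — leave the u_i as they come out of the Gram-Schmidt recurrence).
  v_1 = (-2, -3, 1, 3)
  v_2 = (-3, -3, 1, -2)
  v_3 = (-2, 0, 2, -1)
Orthogonal basis:
  u_1 = (-2, -3, 1, 3)
  u_2 = (-49/23, -39/23, 13/23, -76/23)
  u_3 = (-320/429, 13/11, 53/33, 64/429)

Apply the Gram-Schmidt recurrence
  u_1 = v_1
  u_i = v_i − Σ_{j<i} ((v_i · u_j) / (u_j · u_j)) · u_j.

Step by step this gives:
  u_1 = (-2, -3, 1, 3)
  u_2 = (-49/23, -39/23, 13/23, -76/23)
  u_3 = (-320/429, 13/11, 53/33, 64/429)

Orthogonality check:
  u_2 · u_1 = 0 (should be 0)
  u_3 · u_1 = 0 (should be 0)
  u_3 · u_2 = 0 (should be 0)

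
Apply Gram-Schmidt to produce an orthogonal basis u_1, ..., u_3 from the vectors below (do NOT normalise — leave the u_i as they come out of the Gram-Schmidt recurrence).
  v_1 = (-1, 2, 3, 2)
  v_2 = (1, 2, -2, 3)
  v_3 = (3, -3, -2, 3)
Orthogonal basis:
  u_1 = (-1, 2, 3, 2)
  u_2 = (7/6, 5/3, -5/2, 8/3)
  u_3 = (26/15, -65/21, 8/7, 236/105)

Apply the Gram-Schmidt recurrence
  u_1 = v_1
  u_i = v_i − Σ_{j<i} ((v_i · u_j) / (u_j · u_j)) · u_j.

Step by step this gives:
  u_1 = (-1, 2, 3, 2)
  u_2 = (7/6, 5/3, -5/2, 8/3)
  u_3 = (26/15, -65/21, 8/7, 236/105)

Orthogonality check:
  u_2 · u_1 = 0 (should be 0)
  u_3 · u_1 = 0 (should be 0)
  u_3 · u_2 = 0 (should be 0)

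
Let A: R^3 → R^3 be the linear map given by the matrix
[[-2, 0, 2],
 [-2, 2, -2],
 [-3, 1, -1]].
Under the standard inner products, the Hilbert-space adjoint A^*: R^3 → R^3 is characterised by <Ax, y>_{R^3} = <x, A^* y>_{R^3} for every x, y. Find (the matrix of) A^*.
A^* = A^T =
[[-2, -2, -3],
 [0, 2, 1],
 [2, -2, -1]]

For real matrices with standard dot products, the defining identity <Ax, y> = <x, A^* y> gives (Ax)^T y = x^T (A^*) y, i.e. x^T A^T y = x^T (A^*) y. Since this holds for all x, y, we must have A^* = A^T. Therefore
A^* =
[[-2, -2, -3],
 [0, 2, 1],
 [2, -2, -1]].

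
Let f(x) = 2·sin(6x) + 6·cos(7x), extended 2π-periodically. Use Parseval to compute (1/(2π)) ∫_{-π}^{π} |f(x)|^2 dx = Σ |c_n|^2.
Σ |c_n|^2 = 20

Expand |f|^2 and use orthogonality of {sin(nx), cos(mx)} on [-π, π]:
  ∫_{-π}^{π} sin(nx)^2 dx = π, ∫ cos(mx)^2 dx = π, and cross terms integrate to 0.
So ∫_{-π}^{π} f(x)^2 dx = 2^2 · π + 6^2 · π = (4 + 36)π.
Divide by 2π: (4 + 36)/2 = 20.
By Parseval, this equals Σ |c_n|^2.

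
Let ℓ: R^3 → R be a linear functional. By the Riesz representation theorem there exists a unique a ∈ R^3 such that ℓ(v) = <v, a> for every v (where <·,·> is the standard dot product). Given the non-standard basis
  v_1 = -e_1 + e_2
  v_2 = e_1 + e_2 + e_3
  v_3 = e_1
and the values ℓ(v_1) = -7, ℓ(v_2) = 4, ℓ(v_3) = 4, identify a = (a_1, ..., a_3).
a = (4, -3, 3)

Write a = (a_1, ..., a_3) in the standard basis. For each basis vector v_i, ℓ(v_i) = <v_i, a> is a linear equation in the a_j's. Collect the n equations into a matrix system V a = ℓ, where row i of V is v_i (expressed in the standard basis). Since V is invertible (lower-triangular with 1s on the diagonal, up to permutation), solve by back-substitution:
  V =
[[-1, 1, 0],
 [1, 1, 1],
 [1, 0, 0]]
  V a = (-7, 4, 4)
Solving gives a = (4, -3, 3).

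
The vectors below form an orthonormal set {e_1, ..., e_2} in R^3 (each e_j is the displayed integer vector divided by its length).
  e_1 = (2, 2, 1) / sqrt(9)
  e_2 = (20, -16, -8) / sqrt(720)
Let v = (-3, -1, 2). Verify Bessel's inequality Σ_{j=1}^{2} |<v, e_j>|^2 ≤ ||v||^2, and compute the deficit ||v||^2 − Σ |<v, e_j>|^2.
Σ |<v, e_j>|^2 = 9; ||v||^2 = 14; deficit = 5

Write each e_j = u_j / sqrt(<u_j, u_j>) where u_j is the displayed integer vector. Then <v, e_j> = <v, u_j> / sqrt(<u_j, u_j>), so |<v, e_j>|^2 = <v, u_j>^2 / <u_j, u_j>.
Coefficients: <v, e_1> = -6/sqrt(9), <v, e_2> = -60/sqrt(720).
Square and sum: Σ |<v, e_j>|^2 = 9.
Compute ||v||^2 = v·v = 14.
Deficit = 14 − 9 = 5 ≥ 0, confirming Bessel's inequality. (The deficit equals ||v − Σ <v,e_j> e_j||^2, the squared distance from v to span{e_j}.)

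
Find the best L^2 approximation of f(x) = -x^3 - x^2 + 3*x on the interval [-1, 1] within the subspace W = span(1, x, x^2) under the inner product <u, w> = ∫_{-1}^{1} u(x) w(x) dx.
g(x) = -x^2 + 12*x/5

The best approximation g ∈ W is the orthogonal projection of f onto W. Writing g = a_0 + a_1 x + a_2 x^2, the coefficients solve the normal equations G · a = b where
  G_{ij} = <φ_i, φ_j> and b_i = <f, φ_i>, with φ_0 = 1, φ_1 = x, φ_2 = x^2.
G =
  [2, 0, 2/3]
  [0, 2/3, 0]
  [2/3, 0, 2/5],
b = (-2/3, 8/5, -2/5).
Solving gives a_0 = 0, a_1 = 12/5, a_2 = -1, so
  g(x) = -x^2 + 12*x/5.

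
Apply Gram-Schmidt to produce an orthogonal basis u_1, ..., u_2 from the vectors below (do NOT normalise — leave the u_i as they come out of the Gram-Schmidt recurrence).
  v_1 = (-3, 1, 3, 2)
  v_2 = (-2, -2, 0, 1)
Orthogonal basis:
  u_1 = (-3, 1, 3, 2)
  u_2 = (-28/23, -52/23, -18/23, 11/23)

Apply the Gram-Schmidt recurrence
  u_1 = v_1
  u_i = v_i − Σ_{j<i} ((v_i · u_j) / (u_j · u_j)) · u_j.

Step by step this gives:
  u_1 = (-3, 1, 3, 2)
  u_2 = (-28/23, -52/23, -18/23, 11/23)

Orthogonality check:
  u_2 · u_1 = 0 (should be 0)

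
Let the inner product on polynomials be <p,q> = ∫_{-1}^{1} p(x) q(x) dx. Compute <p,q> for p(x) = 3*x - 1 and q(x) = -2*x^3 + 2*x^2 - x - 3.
<p,q> = 4/15

Expand the product: p(x)·q(x) = -6*x^4 + 8*x^3 - 5*x^2 - 8*x + 3.
∫_{-1}^{1} of each monomial x^k gives [2/(k+1) if k even, 0 if k odd]. Integrating term-by-term (or equivalently evaluating the antiderivative F(x) = -6*x^5/5 + 2*x^4 - 5*x^3/3 - 4*x^2 + 3*x at the endpoints):
  F(1) − F(−1) = -28/15 − (-32/15) = 4/15.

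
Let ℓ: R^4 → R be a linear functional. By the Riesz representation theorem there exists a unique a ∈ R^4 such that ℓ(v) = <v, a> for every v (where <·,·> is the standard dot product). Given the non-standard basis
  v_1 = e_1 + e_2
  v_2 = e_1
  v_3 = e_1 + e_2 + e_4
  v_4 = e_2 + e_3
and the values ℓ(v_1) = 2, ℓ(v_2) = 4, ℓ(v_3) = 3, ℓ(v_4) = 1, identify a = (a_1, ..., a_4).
a = (4, -2, 3, 1)

Write a = (a_1, ..., a_4) in the standard basis. For each basis vector v_i, ℓ(v_i) = <v_i, a> is a linear equation in the a_j's. Collect the n equations into a matrix system V a = ℓ, where row i of V is v_i (expressed in the standard basis). Since V is invertible (lower-triangular with 1s on the diagonal, up to permutation), solve by back-substitution:
  V =
[[1, 1, 0, 0],
 [1, 0, 0, 0],
 [1, 1, 0, 1],
 [0, 1, 1, 0]]
  V a = (2, 4, 3, 1)
Solving gives a = (4, -2, 3, 1).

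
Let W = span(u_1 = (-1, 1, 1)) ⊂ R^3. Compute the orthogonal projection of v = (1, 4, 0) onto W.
proj_W(v) = (-1, 1, 1)

Set up U = [u_1 | ... | u_1] ∈ R^(3×1). The projector onto W = col(U) is P = U (U^T U)^(-1) U^T.
Compute U^T U =
  [3],
and U^T v = (3).
Solve U^T U · c = U^T v for the coefficients: c = (1). The projection is proj_W(v) = U c.
Check: (v - proj_W(v)) · u_1 = 0  (should be 0).
Result: proj_W(v) = (-1, 1, 1).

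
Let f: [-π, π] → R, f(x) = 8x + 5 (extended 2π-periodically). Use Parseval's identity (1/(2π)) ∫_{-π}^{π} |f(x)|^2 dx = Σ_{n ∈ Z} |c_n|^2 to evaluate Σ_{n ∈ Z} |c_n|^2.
Σ |c_n|^2 = 64π^2/3 + 25

Expand and integrate term by term over [-π, π]:
  ∫ (8x)^2 dx = 64·(2π^3/3); ∫ 2·8·(5)·x dx = 0 (odd integrand); ∫ 5^2 dx = 25·2π.
So (1/(2π)) ∫_{-π}^{π} (8x + 5)^2 dx = 64π^2/3 + 25 = 64π^2/3 + 25.
Parseval ⇒ Σ |c_n|^2 = 64π^2/3 + 25.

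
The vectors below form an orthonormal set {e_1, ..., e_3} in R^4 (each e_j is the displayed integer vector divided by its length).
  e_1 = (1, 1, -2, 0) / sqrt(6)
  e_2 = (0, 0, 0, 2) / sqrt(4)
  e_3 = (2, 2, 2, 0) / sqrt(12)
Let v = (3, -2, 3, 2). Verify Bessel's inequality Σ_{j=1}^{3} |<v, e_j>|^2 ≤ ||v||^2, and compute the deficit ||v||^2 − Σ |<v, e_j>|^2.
Σ |<v, e_j>|^2 = 27/2; ||v||^2 = 26; deficit = 25/2

Write each e_j = u_j / sqrt(<u_j, u_j>) where u_j is the displayed integer vector. Then <v, e_j> = <v, u_j> / sqrt(<u_j, u_j>), so |<v, e_j>|^2 = <v, u_j>^2 / <u_j, u_j>.
Coefficients: <v, e_1> = -5/sqrt(6), <v, e_2> = 4/sqrt(4), <v, e_3> = 8/sqrt(12).
Square and sum: Σ |<v, e_j>|^2 = 27/2.
Compute ||v||^2 = v·v = 26.
Deficit = 26 − 27/2 = 25/2 ≥ 0, confirming Bessel's inequality. (The deficit equals ||v − Σ <v,e_j> e_j||^2, the squared distance from v to span{e_j}.)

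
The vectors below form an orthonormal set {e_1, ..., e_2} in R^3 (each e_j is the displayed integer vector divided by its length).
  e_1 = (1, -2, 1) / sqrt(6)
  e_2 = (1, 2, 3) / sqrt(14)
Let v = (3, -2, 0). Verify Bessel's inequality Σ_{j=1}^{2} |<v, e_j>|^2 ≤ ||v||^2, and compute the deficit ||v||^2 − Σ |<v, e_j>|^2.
Σ |<v, e_j>|^2 = 173/21; ||v||^2 = 13; deficit = 100/21

Write each e_j = u_j / sqrt(<u_j, u_j>) where u_j is the displayed integer vector. Then <v, e_j> = <v, u_j> / sqrt(<u_j, u_j>), so |<v, e_j>|^2 = <v, u_j>^2 / <u_j, u_j>.
Coefficients: <v, e_1> = 7/sqrt(6), <v, e_2> = -1/sqrt(14).
Square and sum: Σ |<v, e_j>|^2 = 173/21.
Compute ||v||^2 = v·v = 13.
Deficit = 13 − 173/21 = 100/21 ≥ 0, confirming Bessel's inequality. (The deficit equals ||v − Σ <v,e_j> e_j||^2, the squared distance from v to span{e_j}.)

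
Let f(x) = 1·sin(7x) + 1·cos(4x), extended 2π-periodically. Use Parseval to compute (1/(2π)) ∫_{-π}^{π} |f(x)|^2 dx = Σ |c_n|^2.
Σ |c_n|^2 = 1

Expand |f|^2 and use orthogonality of {sin(nx), cos(mx)} on [-π, π]:
  ∫_{-π}^{π} sin(nx)^2 dx = π, ∫ cos(mx)^2 dx = π, and cross terms integrate to 0.
So ∫_{-π}^{π} f(x)^2 dx = 1^2 · π + 1^2 · π = (1 + 1)π.
Divide by 2π: (1 + 1)/2 = 1.
By Parseval, this equals Σ |c_n|^2.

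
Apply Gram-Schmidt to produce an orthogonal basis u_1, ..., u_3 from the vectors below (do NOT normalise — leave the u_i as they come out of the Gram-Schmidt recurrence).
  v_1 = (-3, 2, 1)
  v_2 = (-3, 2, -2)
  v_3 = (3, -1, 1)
Orthogonal basis:
  u_1 = (-3, 2, 1)
  u_2 = (-9/14, 3/7, -39/14)
  u_3 = (6/13, 9/13, 0)

Apply the Gram-Schmidt recurrence
  u_1 = v_1
  u_i = v_i − Σ_{j<i} ((v_i · u_j) / (u_j · u_j)) · u_j.

Step by step this gives:
  u_1 = (-3, 2, 1)
  u_2 = (-9/14, 3/7, -39/14)
  u_3 = (6/13, 9/13, 0)

Orthogonality check:
  u_2 · u_1 = 0 (should be 0)
  u_3 · u_1 = 0 (should be 0)
  u_3 · u_2 = 0 (should be 0)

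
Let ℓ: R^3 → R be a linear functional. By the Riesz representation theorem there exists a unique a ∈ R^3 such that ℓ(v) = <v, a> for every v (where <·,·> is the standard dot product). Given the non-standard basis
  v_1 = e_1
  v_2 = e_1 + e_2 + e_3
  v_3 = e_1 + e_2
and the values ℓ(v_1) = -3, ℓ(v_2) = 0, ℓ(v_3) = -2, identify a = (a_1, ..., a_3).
a = (-3, 1, 2)

Write a = (a_1, ..., a_3) in the standard basis. For each basis vector v_i, ℓ(v_i) = <v_i, a> is a linear equation in the a_j's. Collect the n equations into a matrix system V a = ℓ, where row i of V is v_i (expressed in the standard basis). Since V is invertible (lower-triangular with 1s on the diagonal, up to permutation), solve by back-substitution:
  V =
[[1, 0, 0],
 [1, 1, 1],
 [1, 1, 0]]
  V a = (-3, 0, -2)
Solving gives a = (-3, 1, 2).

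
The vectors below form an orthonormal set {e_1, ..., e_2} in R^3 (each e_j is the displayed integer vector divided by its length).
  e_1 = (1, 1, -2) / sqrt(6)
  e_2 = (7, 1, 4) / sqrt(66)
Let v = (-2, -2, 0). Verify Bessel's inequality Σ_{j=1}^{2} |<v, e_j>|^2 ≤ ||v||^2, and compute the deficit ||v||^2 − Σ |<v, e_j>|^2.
Σ |<v, e_j>|^2 = 72/11; ||v||^2 = 8; deficit = 16/11

Write each e_j = u_j / sqrt(<u_j, u_j>) where u_j is the displayed integer vector. Then <v, e_j> = <v, u_j> / sqrt(<u_j, u_j>), so |<v, e_j>|^2 = <v, u_j>^2 / <u_j, u_j>.
Coefficients: <v, e_1> = -4/sqrt(6), <v, e_2> = -16/sqrt(66).
Square and sum: Σ |<v, e_j>|^2 = 72/11.
Compute ||v||^2 = v·v = 8.
Deficit = 8 − 72/11 = 16/11 ≥ 0, confirming Bessel's inequality. (The deficit equals ||v − Σ <v,e_j> e_j||^2, the squared distance from v to span{e_j}.)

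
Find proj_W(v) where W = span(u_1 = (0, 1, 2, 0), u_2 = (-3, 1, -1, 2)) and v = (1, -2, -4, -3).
proj_W(v) = (135/74, -101/37, -269/74, -45/37)

Set up U = [u_1 | ... | u_2] ∈ R^(4×2). The projector onto W = col(U) is P = U (U^T U)^(-1) U^T.
Compute U^T U =
  [5, -1]
  [-1, 15],
and U^T v = (-10, -7).
Solve U^T U · c = U^T v for the coefficients: c = (-157/74, -45/74). The projection is proj_W(v) = U c.
Check: (v - proj_W(v)) · u_1 = 0  (should be 0).
Check: (v - proj_W(v)) · u_2 = 0  (should be 0).
Result: proj_W(v) = (135/74, -101/37, -269/74, -45/37).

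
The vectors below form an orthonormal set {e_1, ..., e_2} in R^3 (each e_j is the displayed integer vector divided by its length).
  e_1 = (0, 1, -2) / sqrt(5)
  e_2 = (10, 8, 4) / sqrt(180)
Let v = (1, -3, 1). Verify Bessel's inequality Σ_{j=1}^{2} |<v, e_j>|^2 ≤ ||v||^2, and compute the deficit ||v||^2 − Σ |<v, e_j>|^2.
Σ |<v, e_j>|^2 = 50/9; ||v||^2 = 11; deficit = 49/9

Write each e_j = u_j / sqrt(<u_j, u_j>) where u_j is the displayed integer vector. Then <v, e_j> = <v, u_j> / sqrt(<u_j, u_j>), so |<v, e_j>|^2 = <v, u_j>^2 / <u_j, u_j>.
Coefficients: <v, e_1> = -5/sqrt(5), <v, e_2> = -10/sqrt(180).
Square and sum: Σ |<v, e_j>|^2 = 50/9.
Compute ||v||^2 = v·v = 11.
Deficit = 11 − 50/9 = 49/9 ≥ 0, confirming Bessel's inequality. (The deficit equals ||v − Σ <v,e_j> e_j||^2, the squared distance from v to span{e_j}.)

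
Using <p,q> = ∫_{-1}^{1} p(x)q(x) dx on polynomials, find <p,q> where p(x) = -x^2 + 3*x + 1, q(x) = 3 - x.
<p,q> = 2

Expand the product: p(x)·q(x) = x^3 - 6*x^2 + 8*x + 3.
∫_{-1}^{1} of each monomial x^k gives [2/(k+1) if k even, 0 if k odd]. Integrating term-by-term (or equivalently evaluating the antiderivative F(x) = x^4/4 - 2*x^3 + 4*x^2 + 3*x at the endpoints):
  F(1) − F(−1) = 21/4 − (13/4) = 2.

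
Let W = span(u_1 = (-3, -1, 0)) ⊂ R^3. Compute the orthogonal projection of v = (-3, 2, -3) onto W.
proj_W(v) = (-21/10, -7/10, 0)

Set up U = [u_1 | ... | u_1] ∈ R^(3×1). The projector onto W = col(U) is P = U (U^T U)^(-1) U^T.
Compute U^T U =
  [10],
and U^T v = (7).
Solve U^T U · c = U^T v for the coefficients: c = (7/10). The projection is proj_W(v) = U c.
Check: (v - proj_W(v)) · u_1 = 0  (should be 0).
Result: proj_W(v) = (-21/10, -7/10, 0).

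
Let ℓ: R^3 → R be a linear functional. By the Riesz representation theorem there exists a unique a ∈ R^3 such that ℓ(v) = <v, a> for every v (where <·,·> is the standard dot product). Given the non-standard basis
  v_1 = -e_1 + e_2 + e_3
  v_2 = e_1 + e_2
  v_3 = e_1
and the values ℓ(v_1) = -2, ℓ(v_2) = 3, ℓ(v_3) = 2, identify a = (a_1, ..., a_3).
a = (2, 1, -1)

Write a = (a_1, ..., a_3) in the standard basis. For each basis vector v_i, ℓ(v_i) = <v_i, a> is a linear equation in the a_j's. Collect the n equations into a matrix system V a = ℓ, where row i of V is v_i (expressed in the standard basis). Since V is invertible (lower-triangular with 1s on the diagonal, up to permutation), solve by back-substitution:
  V =
[[-1, 1, 1],
 [1, 1, 0],
 [1, 0, 0]]
  V a = (-2, 3, 2)
Solving gives a = (2, 1, -1).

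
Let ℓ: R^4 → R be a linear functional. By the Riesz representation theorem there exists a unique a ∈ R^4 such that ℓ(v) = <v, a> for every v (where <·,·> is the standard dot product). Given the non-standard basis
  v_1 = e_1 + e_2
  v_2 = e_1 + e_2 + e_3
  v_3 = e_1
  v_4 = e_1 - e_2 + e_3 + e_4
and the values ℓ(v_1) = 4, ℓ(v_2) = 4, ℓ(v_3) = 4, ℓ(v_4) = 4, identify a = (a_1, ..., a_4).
a = (4, 0, 0, 0)

Write a = (a_1, ..., a_4) in the standard basis. For each basis vector v_i, ℓ(v_i) = <v_i, a> is a linear equation in the a_j's. Collect the n equations into a matrix system V a = ℓ, where row i of V is v_i (expressed in the standard basis). Since V is invertible (lower-triangular with 1s on the diagonal, up to permutation), solve by back-substitution:
  V =
[[1, 1, 0, 0],
 [1, 1, 1, 0],
 [1, 0, 0, 0],
 [1, -1, 1, 1]]
  V a = (4, 4, 4, 4)
Solving gives a = (4, 0, 0, 0).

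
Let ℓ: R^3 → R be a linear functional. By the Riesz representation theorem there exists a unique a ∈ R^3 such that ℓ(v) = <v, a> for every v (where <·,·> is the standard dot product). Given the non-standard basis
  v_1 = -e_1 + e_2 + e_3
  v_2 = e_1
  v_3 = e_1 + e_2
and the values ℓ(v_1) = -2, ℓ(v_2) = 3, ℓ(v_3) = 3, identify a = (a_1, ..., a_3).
a = (3, 0, 1)

Write a = (a_1, ..., a_3) in the standard basis. For each basis vector v_i, ℓ(v_i) = <v_i, a> is a linear equation in the a_j's. Collect the n equations into a matrix system V a = ℓ, where row i of V is v_i (expressed in the standard basis). Since V is invertible (lower-triangular with 1s on the diagonal, up to permutation), solve by back-substitution:
  V =
[[-1, 1, 1],
 [1, 0, 0],
 [1, 1, 0]]
  V a = (-2, 3, 3)
Solving gives a = (3, 0, 1).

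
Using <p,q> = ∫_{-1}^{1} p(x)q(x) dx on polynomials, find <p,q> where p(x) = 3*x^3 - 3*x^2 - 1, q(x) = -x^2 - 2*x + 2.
<p,q> = -128/15

Expand the product: p(x)·q(x) = -3*x^5 - 3*x^4 + 12*x^3 - 5*x^2 + 2*x - 2.
∫_{-1}^{1} of each monomial x^k gives [2/(k+1) if k even, 0 if k odd]. Integrating term-by-term (or equivalently evaluating the antiderivative F(x) = -x^6/2 - 3*x^5/5 + 3*x^4 - 5*x^3/3 + x^2 - 2*x at the endpoints):
  F(1) − F(−1) = -23/30 − (233/30) = -128/15.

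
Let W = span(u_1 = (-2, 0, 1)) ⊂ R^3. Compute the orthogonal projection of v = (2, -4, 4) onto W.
proj_W(v) = (0, 0, 0)

Set up U = [u_1 | ... | u_1] ∈ R^(3×1). The projector onto W = col(U) is P = U (U^T U)^(-1) U^T.
Compute U^T U =
  [5],
and U^T v = (0).
Solve U^T U · c = U^T v for the coefficients: c = (0). The projection is proj_W(v) = U c.
Check: (v - proj_W(v)) · u_1 = 0  (should be 0).
Result: proj_W(v) = (0, 0, 0).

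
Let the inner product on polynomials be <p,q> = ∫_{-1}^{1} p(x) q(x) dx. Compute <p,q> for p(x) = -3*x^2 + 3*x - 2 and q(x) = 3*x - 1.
<p,q> = 12

Expand the product: p(x)·q(x) = -9*x^3 + 12*x^2 - 9*x + 2.
∫_{-1}^{1} of each monomial x^k gives [2/(k+1) if k even, 0 if k odd]. Integrating term-by-term (or equivalently evaluating the antiderivative F(x) = -9*x^4/4 + 4*x^3 - 9*x^2/2 + 2*x at the endpoints):
  F(1) − F(−1) = -3/4 − (-51/4) = 12.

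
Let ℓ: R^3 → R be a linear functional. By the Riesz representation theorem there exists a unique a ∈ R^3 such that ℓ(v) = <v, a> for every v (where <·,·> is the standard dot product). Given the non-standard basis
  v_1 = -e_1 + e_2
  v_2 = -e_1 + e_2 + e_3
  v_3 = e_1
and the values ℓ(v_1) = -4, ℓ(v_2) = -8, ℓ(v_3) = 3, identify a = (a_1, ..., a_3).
a = (3, -1, -4)

Write a = (a_1, ..., a_3) in the standard basis. For each basis vector v_i, ℓ(v_i) = <v_i, a> is a linear equation in the a_j's. Collect the n equations into a matrix system V a = ℓ, where row i of V is v_i (expressed in the standard basis). Since V is invertible (lower-triangular with 1s on the diagonal, up to permutation), solve by back-substitution:
  V =
[[-1, 1, 0],
 [-1, 1, 1],
 [1, 0, 0]]
  V a = (-4, -8, 3)
Solving gives a = (3, -1, -4).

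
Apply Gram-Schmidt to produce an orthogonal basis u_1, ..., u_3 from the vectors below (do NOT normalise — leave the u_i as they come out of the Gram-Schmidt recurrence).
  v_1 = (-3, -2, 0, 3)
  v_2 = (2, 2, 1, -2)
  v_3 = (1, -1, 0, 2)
Orthogonal basis:
  u_1 = (-3, -2, 0, 3)
  u_2 = (-2/11, 6/11, 1, 2/11)
  u_3 = (49/30, -2/5, 4/15, 41/30)

Apply the Gram-Schmidt recurrence
  u_1 = v_1
  u_i = v_i − Σ_{j<i} ((v_i · u_j) / (u_j · u_j)) · u_j.

Step by step this gives:
  u_1 = (-3, -2, 0, 3)
  u_2 = (-2/11, 6/11, 1, 2/11)
  u_3 = (49/30, -2/5, 4/15, 41/30)

Orthogonality check:
  u_2 · u_1 = 0 (should be 0)
  u_3 · u_1 = 0 (should be 0)
  u_3 · u_2 = 0 (should be 0)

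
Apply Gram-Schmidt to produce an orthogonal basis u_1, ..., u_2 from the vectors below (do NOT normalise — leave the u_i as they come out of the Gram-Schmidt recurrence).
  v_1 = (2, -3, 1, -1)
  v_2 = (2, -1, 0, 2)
Orthogonal basis:
  u_1 = (2, -3, 1, -1)
  u_2 = (4/3, 0, -1/3, 7/3)

Apply the Gram-Schmidt recurrence
  u_1 = v_1
  u_i = v_i − Σ_{j<i} ((v_i · u_j) / (u_j · u_j)) · u_j.

Step by step this gives:
  u_1 = (2, -3, 1, -1)
  u_2 = (4/3, 0, -1/3, 7/3)

Orthogonality check:
  u_2 · u_1 = 0 (should be 0)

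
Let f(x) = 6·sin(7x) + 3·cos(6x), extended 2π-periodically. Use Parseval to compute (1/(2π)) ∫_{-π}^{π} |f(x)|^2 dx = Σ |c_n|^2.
Σ |c_n|^2 = 45/2

Expand |f|^2 and use orthogonality of {sin(nx), cos(mx)} on [-π, π]:
  ∫_{-π}^{π} sin(nx)^2 dx = π, ∫ cos(mx)^2 dx = π, and cross terms integrate to 0.
So ∫_{-π}^{π} f(x)^2 dx = 6^2 · π + 3^2 · π = (36 + 9)π.
Divide by 2π: (36 + 9)/2 = 45/2.
By Parseval, this equals Σ |c_n|^2.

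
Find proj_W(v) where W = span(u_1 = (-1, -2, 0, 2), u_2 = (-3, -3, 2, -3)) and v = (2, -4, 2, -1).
proj_W(v) = (-40/27, -97/54, 7/9, -29/54)

Set up U = [u_1 | ... | u_2] ∈ R^(4×2). The projector onto W = col(U) is P = U (U^T U)^(-1) U^T.
Compute U^T U =
  [9, 3]
  [3, 31],
and U^T v = (4, 13).
Solve U^T U · c = U^T v for the coefficients: c = (17/54, 7/18). The projection is proj_W(v) = U c.
Check: (v - proj_W(v)) · u_1 = 0  (should be 0).
Check: (v - proj_W(v)) · u_2 = 0  (should be 0).
Result: proj_W(v) = (-40/27, -97/54, 7/9, -29/54).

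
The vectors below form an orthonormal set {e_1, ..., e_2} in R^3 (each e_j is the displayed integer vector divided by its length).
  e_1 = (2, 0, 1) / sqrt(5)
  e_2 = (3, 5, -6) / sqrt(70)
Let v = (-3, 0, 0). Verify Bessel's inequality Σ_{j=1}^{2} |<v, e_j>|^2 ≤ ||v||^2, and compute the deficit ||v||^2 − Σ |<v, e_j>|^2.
Σ |<v, e_j>|^2 = 117/14; ||v||^2 = 9; deficit = 9/14

Write each e_j = u_j / sqrt(<u_j, u_j>) where u_j is the displayed integer vector. Then <v, e_j> = <v, u_j> / sqrt(<u_j, u_j>), so |<v, e_j>|^2 = <v, u_j>^2 / <u_j, u_j>.
Coefficients: <v, e_1> = -6/sqrt(5), <v, e_2> = -9/sqrt(70).
Square and sum: Σ |<v, e_j>|^2 = 117/14.
Compute ||v||^2 = v·v = 9.
Deficit = 9 − 117/14 = 9/14 ≥ 0, confirming Bessel's inequality. (The deficit equals ||v − Σ <v,e_j> e_j||^2, the squared distance from v to span{e_j}.)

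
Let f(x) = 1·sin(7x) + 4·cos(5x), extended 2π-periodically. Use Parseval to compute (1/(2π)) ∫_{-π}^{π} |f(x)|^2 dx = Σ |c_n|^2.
Σ |c_n|^2 = 17/2

Expand |f|^2 and use orthogonality of {sin(nx), cos(mx)} on [-π, π]:
  ∫_{-π}^{π} sin(nx)^2 dx = π, ∫ cos(mx)^2 dx = π, and cross terms integrate to 0.
So ∫_{-π}^{π} f(x)^2 dx = 1^2 · π + 4^2 · π = (1 + 16)π.
Divide by 2π: (1 + 16)/2 = 17/2.
By Parseval, this equals Σ |c_n|^2.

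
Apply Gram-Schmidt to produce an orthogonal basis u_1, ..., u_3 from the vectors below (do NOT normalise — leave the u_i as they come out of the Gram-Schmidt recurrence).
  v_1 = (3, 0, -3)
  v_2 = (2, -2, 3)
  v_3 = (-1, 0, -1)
Orthogonal basis:
  u_1 = (3, 0, -3)
  u_2 = (5/2, -2, 5/2)
  u_3 = (-8/33, -20/33, -8/33)

Apply the Gram-Schmidt recurrence
  u_1 = v_1
  u_i = v_i − Σ_{j<i} ((v_i · u_j) / (u_j · u_j)) · u_j.

Step by step this gives:
  u_1 = (3, 0, -3)
  u_2 = (5/2, -2, 5/2)
  u_3 = (-8/33, -20/33, -8/33)

Orthogonality check:
  u_2 · u_1 = 0 (should be 0)
  u_3 · u_1 = 0 (should be 0)
  u_3 · u_2 = 0 (should be 0)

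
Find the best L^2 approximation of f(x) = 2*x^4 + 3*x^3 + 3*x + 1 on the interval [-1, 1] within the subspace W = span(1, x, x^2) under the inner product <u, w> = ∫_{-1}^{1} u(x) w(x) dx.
g(x) = 12*x^2/7 + 24*x/5 + 29/35

The best approximation g ∈ W is the orthogonal projection of f onto W. Writing g = a_0 + a_1 x + a_2 x^2, the coefficients solve the normal equations G · a = b where
  G_{ij} = <φ_i, φ_j> and b_i = <f, φ_i>, with φ_0 = 1, φ_1 = x, φ_2 = x^2.
G =
  [2, 0, 2/3]
  [0, 2/3, 0]
  [2/3, 0, 2/5],
b = (14/5, 16/5, 26/21).
Solving gives a_0 = 29/35, a_1 = 24/5, a_2 = 12/7, so
  g(x) = 12*x^2/7 + 24*x/5 + 29/35.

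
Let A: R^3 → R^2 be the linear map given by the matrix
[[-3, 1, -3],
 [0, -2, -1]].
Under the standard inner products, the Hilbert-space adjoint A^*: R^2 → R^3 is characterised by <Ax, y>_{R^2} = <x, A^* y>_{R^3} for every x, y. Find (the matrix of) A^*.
A^* = A^T =
[[-3, 0],
 [1, -2],
 [-3, -1]]

For real matrices with standard dot products, the defining identity <Ax, y> = <x, A^* y> gives (Ax)^T y = x^T (A^*) y, i.e. x^T A^T y = x^T (A^*) y. Since this holds for all x, y, we must have A^* = A^T. Therefore
A^* =
[[-3, 0],
 [1, -2],
 [-3, -1]].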